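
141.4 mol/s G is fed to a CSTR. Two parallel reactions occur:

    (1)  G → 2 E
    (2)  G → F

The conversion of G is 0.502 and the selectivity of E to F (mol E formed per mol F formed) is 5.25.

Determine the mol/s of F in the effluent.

Conversion of G: G consumed = 0.502 × 141.4 = 70.98 mol/s = 1ξ₁ + 1ξ₂.
Selectivity: 2ξ₁ / (1ξ₂) = 5.25 → ξ₁ = 2.625 ξ₂.
Substitute: (1·2.625 + 1) ξ₂ = 70.98 → ξ₂ = 19.58 mol/s, ξ₁ = 51.4 mol/s.
Outlet amounts (n = n₀ + Σ ν·ξ):
  G: 141.4 − 1(51.4) − 1(19.58) = 70.42
  E: 0 + 2(51.4) = 102.8
  F: 0 + 1(19.58) = 19.58

19.6 mol/s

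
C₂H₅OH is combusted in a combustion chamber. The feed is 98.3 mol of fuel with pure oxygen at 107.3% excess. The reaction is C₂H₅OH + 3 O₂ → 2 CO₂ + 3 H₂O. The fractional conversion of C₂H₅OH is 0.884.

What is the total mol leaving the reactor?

Stoichiometric O₂ = 3 × 98.3 = 294.9 mol; O₂ fed = 294.9 × 2.073 = 611.3 mol.
Fuel reacted = 0.884 × 98.3 → ξ = 86.9 mol.
Outlet (n = n₀ + ν ξ):
  C₂H₅OH: 98.3 − 1(86.9) = 11.4
  O₂: 611.3 − 3(86.9) = 350.6
  CO₂: 0 + 2(86.9) = 173.8
  H₂O: 0 + 3(86.9) = 260.7
Total out = 11.4 + 350.6 + 173.8 + 260.7 = 796.5 mol.

797 mol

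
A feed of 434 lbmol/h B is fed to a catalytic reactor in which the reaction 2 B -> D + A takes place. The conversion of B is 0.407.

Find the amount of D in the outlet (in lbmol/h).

88.3 lbmol/h

B reacted = 0.407 × 434 = 176.6 lbmol/h; ν_B = −2, so ξ = 176.6/2 = 88.32 lbmol/h.
Outlet amounts (n = n₀ + ν ξ):
  B: 434 − 2(88.32) = 257.4
  D: 0 + 1(88.32) = 88.32
  A: 0 + 1(88.32) = 88.32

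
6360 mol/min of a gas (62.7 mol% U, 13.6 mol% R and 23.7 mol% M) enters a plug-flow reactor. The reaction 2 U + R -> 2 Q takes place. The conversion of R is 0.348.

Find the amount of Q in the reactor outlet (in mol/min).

602 mol/min

R reacted = 0.348 × 865 = 301 mol/min; ν_R = −1, so ξ = 301/1 = 301 mol/min.
Outlet amounts (n = n₀ + ν ξ):
  U: 3988 − 2(301) = 3386
  R: 865 − 1(301) = 564
  Q: 0 + 2(301) = 602
  M: 1507 (inert)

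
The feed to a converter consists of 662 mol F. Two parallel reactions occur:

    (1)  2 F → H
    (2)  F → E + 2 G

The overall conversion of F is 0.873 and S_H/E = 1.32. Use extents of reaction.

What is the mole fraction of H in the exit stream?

0.272

Conversion of F: F consumed = 0.873 × 662 = 577.9 mol = 2ξ₁ + 1ξ₂.
Selectivity: 1ξ₁ / (1ξ₂) = 1.32 → ξ₁ = 1.32 ξ₂.
Substitute: (2·1.32 + 1) ξ₂ = 577.9 → ξ₂ = 158.8 mol, ξ₁ = 209.6 mol.
Outlet amounts (n = n₀ + Σ ν·ξ):
  F: 662 − 2(209.6) − 1(158.8) = 84.07
  H: 0 + 1(209.6) = 209.6
  E: 0 + 1(158.8) = 158.8
  G: 0 + 2(158.8) = 317.5
Total out = 770 mol; y_H = 209.6 / 770 = 0.2722.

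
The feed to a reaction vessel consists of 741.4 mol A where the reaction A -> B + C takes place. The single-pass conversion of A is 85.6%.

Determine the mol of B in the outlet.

635 mol

A reacted = 0.856 × 741.4 = 634.6 mol; ν_A = −1, so ξ = 634.6/1 = 634.6 mol.
Outlet amounts (n = n₀ + ν ξ):
  A: 741.4 − 1(634.6) = 106.8
  B: 0 + 1(634.6) = 634.6
  C: 0 + 1(634.6) = 634.6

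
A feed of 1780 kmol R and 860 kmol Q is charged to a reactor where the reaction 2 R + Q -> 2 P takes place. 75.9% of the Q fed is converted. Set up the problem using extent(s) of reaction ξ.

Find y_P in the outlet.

0.657

Q reacted = 0.759 × 860 = 652.7 kmol; ν_Q = −1, so ξ = 652.7/1 = 652.7 kmol.
Outlet amounts (n = n₀ + ν ξ):
  R: 1780 − 2(652.7) = 474.5
  Q: 860 − 1(652.7) = 207.3
  P: 0 + 2(652.7) = 1305
Total out = 1987 kmol; y_P = 1305 / 1987 = 0.6569.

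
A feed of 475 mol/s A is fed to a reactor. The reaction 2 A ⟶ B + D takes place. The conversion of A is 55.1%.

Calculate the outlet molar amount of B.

A reacted = 0.551 × 475 = 261.7 mol/s; ν_A = −2, so ξ = 261.7/2 = 130.9 mol/s.
Outlet amounts (n = n₀ + ν ξ):
  A: 475 − 2(130.9) = 213.3
  B: 0 + 1(130.9) = 130.9
  D: 0 + 1(130.9) = 130.9

131 mol/s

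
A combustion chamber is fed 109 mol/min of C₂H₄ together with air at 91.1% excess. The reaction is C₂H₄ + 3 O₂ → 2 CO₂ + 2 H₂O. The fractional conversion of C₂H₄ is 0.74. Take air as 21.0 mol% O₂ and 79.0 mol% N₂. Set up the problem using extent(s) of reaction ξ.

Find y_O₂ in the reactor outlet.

Stoichiometric O₂ = 3 × 109 = 327 mol/min; O₂ fed = 327 × 1.911 = 624.9 mol/min.
N₂ fed = 624.9 × 79/21 = 2351 mol/min.
Fuel reacted = 0.74 × 109 → ξ = 80.66 mol/min.
Outlet (n = n₀ + ν ξ):
  C₂H₄: 109 − 1(80.66) = 28.34
  O₂: 624.9 − 3(80.66) = 382.9
  N₂: 2351 (inert)
  CO₂: 0 + 2(80.66) = 161.3
  H₂O: 0 + 2(80.66) = 161.3
Total out = 3085 mol/min; y_O₂ = 382.9 / 3085 = 0.1241.

0.124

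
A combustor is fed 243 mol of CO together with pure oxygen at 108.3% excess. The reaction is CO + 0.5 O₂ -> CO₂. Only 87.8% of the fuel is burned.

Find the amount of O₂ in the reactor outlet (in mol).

Stoichiometric O₂ = 0.5 × 243 = 121.5 mol; O₂ fed = 121.5 × 2.083 = 253.1 mol.
Fuel reacted = 0.878 × 243 → ξ = 213.4 mol.
Outlet (n = n₀ + ν ξ):
  CO: 243 − 1(213.4) = 29.65
  O₂: 253.1 − 0.5(213.4) = 146.4
  CO₂: 0 + 1(213.4) = 213.4

146 mol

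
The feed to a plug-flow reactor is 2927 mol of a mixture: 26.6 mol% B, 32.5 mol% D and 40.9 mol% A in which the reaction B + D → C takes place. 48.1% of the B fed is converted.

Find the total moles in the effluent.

2550 mol

B reacted = 0.481 × 778.6 = 374.5 mol; ν_B = −1, so ξ = 374.5/1 = 374.5 mol.
Outlet amounts (n = n₀ + ν ξ):
  B: 778.6 − 1(374.5) = 404.1
  D: 951.3 − 1(374.5) = 576.8
  C: 0 + 1(374.5) = 374.5
  A: 1197 (inert)
Total out = 404.1 + 576.8 + 374.5 + 1197 = 2553 mol.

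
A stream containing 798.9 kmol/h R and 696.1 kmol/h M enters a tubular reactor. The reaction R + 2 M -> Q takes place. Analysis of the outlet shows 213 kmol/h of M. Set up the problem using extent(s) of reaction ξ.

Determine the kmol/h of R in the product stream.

557 kmol/h

For M: n = n₀ − 2ξ → 213 = 696.1 − 2ξ, giving ξ = 241.6 kmol/h.
Outlet amounts (n = n₀ + ν ξ):
  R: 798.9 − 1(241.6) = 557.3
  M: 696.1 − 2(241.6) = 213
  Q: 0 + 1(241.6) = 241.6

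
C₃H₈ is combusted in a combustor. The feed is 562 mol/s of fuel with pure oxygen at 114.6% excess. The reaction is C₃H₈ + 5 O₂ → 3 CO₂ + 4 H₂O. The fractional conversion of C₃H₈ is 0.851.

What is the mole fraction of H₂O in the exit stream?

Stoichiometric O₂ = 5 × 562 = 2810 mol/s; O₂ fed = 2810 × 2.146 = 6030 mol/s.
Fuel reacted = 0.851 × 562 → ξ = 478.3 mol/s.
Outlet (n = n₀ + ν ξ):
  C₃H₈: 562 − 1(478.3) = 83.74
  O₂: 6030 − 5(478.3) = 3639
  CO₂: 0 + 3(478.3) = 1435
  H₂O: 0 + 4(478.3) = 1913
Total out = 7071 mol/s; y_H₂O = 1913 / 7071 = 0.2706.

0.271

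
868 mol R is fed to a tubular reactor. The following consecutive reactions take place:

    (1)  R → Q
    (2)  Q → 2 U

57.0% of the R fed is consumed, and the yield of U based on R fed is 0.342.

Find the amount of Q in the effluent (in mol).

346 mol

Conversion of R: R consumed = 1ξ₁ = 0.57 × 868 → ξ₁ = 494.8 mol.
Yield of U: 2ξ₂ / 868 = 0.342 → ξ₂ = 148.4 mol.
Outlet amounts (n = n₀ + Σ ν·ξ):
  R: 868 − 1(494.8) = 373.2
  Q: 0 + 1(494.8) − 1(148.4) = 346.3
  U: 0 + 2(148.4) = 296.9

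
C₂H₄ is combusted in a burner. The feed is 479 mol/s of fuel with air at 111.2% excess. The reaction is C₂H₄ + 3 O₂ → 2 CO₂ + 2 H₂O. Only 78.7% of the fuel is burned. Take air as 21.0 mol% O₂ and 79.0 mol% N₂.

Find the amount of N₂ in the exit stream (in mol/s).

11400 mol/s

Stoichiometric O₂ = 3 × 479 = 1437 mol/s; O₂ fed = 1437 × 2.112 = 3035 mol/s.
N₂ fed = 3035 × 79/21 = 11420 mol/s.
Fuel reacted = 0.787 × 479 → ξ = 377 mol/s.
Outlet (n = n₀ + ν ξ):
  C₂H₄: 479 − 1(377) = 102
  O₂: 3035 − 3(377) = 1904
  N₂: 11420 (inert)
  CO₂: 0 + 2(377) = 753.9
  H₂O: 0 + 2(377) = 753.9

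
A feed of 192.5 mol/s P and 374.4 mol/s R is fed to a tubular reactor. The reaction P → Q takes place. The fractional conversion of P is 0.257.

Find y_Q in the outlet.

P reacted = 0.257 × 192.5 = 49.47 mol/s; ν_P = −1, so ξ = 49.47/1 = 49.47 mol/s.
Outlet amounts (n = n₀ + ν ξ):
  P: 192.5 − 1(49.47) = 143
  Q: 0 + 1(49.47) = 49.47
  R: 374.4 (inert)
Total out = 566.9 mol/s; y_Q = 49.47 / 566.9 = 0.08727.

0.0873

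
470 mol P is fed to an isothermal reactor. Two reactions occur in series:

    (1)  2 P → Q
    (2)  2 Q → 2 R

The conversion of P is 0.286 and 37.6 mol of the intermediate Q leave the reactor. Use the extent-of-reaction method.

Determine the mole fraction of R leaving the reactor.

Conversion of P: P consumed = 2ξ₁ = 0.286 × 470 → ξ₁ = 67.21 mol.
Q balance: n_Q = 0 + 1ξ₁ − 2ξ₂ = 37.6 → ξ₂ = (1·67.21 − 37.6)/2 = 14.8 mol.
Outlet amounts (n = n₀ + Σ ν·ξ):
  P: 470 − 2(67.21) = 335.6
  Q: 0 + 1(67.21) − 2(14.8) = 37.6
  R: 0 + 2(14.8) = 29.61
Total out = 402.8 mol; y_R = 29.61 / 402.8 = 0.07351.

0.0735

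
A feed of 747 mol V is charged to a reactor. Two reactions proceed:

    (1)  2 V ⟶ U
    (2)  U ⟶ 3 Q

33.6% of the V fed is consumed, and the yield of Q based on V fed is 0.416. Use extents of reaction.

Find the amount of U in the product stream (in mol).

21.9 mol

Conversion of V: V consumed = 2ξ₁ = 0.336 × 747 → ξ₁ = 125.5 mol.
Yield of Q: 3ξ₂ / 747 = 0.416 → ξ₂ = 103.6 mol.
Outlet amounts (n = n₀ + Σ ν·ξ):
  V: 747 − 2(125.5) = 496
  U: 0 + 1(125.5) − 1(103.6) = 21.91
  Q: 0 + 3(103.6) = 310.8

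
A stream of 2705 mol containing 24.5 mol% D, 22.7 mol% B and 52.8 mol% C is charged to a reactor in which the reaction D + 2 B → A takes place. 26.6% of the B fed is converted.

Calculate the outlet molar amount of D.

581 mol

B reacted = 0.266 × 614 = 163.3 mol; ν_B = −2, so ξ = 163.3/2 = 81.67 mol.
Outlet amounts (n = n₀ + ν ξ):
  D: 662.7 − 1(81.67) = 581.1
  B: 614 − 2(81.67) = 450.7
  A: 0 + 1(81.67) = 81.67
  C: 1428 (inert)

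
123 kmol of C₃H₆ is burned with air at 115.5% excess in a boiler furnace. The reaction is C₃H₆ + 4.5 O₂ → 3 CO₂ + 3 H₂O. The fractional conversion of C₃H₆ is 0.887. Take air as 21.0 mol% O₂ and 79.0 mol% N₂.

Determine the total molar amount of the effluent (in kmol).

5860 kmol

Stoichiometric O₂ = 4.5 × 123 = 553.5 kmol; O₂ fed = 553.5 × 2.155 = 1193 kmol.
N₂ fed = 1193 × 79/21 = 4487 kmol.
Fuel reacted = 0.887 × 123 → ξ = 109.1 kmol.
Outlet (n = n₀ + ν ξ):
  C₃H₆: 123 − 1(109.1) = 13.9
  O₂: 1193 − 4.5(109.1) = 701.8
  N₂: 4487 (inert)
  CO₂: 0 + 3(109.1) = 327.3
  H₂O: 0 + 3(109.1) = 327.3
Total out = 13.9 + 701.8 + 4487 + 327.3 + 327.3 = 5858 kmol.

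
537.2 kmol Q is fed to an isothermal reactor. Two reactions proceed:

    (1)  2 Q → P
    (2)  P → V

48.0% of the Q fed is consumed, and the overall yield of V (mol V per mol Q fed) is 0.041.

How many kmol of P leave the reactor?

Conversion of Q: Q consumed = 2ξ₁ = 0.48 × 537.2 → ξ₁ = 128.9 kmol.
Yield of V: 1ξ₂ / 537.2 = 0.041 → ξ₂ = 22.03 kmol.
Outlet amounts (n = n₀ + Σ ν·ξ):
  Q: 537.2 − 2(128.9) = 279.3
  P: 0 + 1(128.9) − 1(22.03) = 106.9
  V: 0 + 1(22.03) = 22.03

107 kmol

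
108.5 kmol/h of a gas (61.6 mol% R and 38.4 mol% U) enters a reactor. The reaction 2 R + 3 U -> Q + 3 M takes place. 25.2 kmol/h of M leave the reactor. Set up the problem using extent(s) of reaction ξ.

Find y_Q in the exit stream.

0.0839

For M: n = n₀ + 3ξ → 25.2 = 0 + 3ξ, giving ξ = 8.4 kmol/h.
Outlet amounts (n = n₀ + ν ξ):
  R: 66.84 − 2(8.4) = 50.04
  U: 41.66 − 3(8.4) = 16.46
  Q: 0 + 1(8.4) = 8.4
  M: 0 + 3(8.4) = 25.2
Total out = 100.1 kmol/h; y_Q = 8.4 / 100.1 = 0.08392.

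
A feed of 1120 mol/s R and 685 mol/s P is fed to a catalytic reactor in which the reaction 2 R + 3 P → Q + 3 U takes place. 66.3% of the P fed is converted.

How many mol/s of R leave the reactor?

P reacted = 0.663 × 685 = 454.2 mol/s; ν_P = −3, so ξ = 454.2/3 = 151.4 mol/s.
Outlet amounts (n = n₀ + ν ξ):
  R: 1120 − 2(151.4) = 817.2
  P: 685 − 3(151.4) = 230.8
  Q: 0 + 1(151.4) = 151.4
  U: 0 + 3(151.4) = 454.2

817 mol/s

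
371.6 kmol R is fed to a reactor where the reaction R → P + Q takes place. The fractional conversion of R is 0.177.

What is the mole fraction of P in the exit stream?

0.15

R reacted = 0.177 × 371.6 = 65.77 kmol; ν_R = −1, so ξ = 65.77/1 = 65.77 kmol.
Outlet amounts (n = n₀ + ν ξ):
  R: 371.6 − 1(65.77) = 305.8
  P: 0 + 1(65.77) = 65.77
  Q: 0 + 1(65.77) = 65.77
Total out = 437.4 kmol; y_P = 65.77 / 437.4 = 0.1504.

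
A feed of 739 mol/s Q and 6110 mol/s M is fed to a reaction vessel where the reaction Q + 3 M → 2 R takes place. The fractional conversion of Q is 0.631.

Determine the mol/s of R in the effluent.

933 mol/s

Q reacted = 0.631 × 739 = 466.3 mol/s; ν_Q = −1, so ξ = 466.3/1 = 466.3 mol/s.
Outlet amounts (n = n₀ + ν ξ):
  Q: 739 − 1(466.3) = 272.7
  M: 6110 − 3(466.3) = 4711
  R: 0 + 2(466.3) = 932.6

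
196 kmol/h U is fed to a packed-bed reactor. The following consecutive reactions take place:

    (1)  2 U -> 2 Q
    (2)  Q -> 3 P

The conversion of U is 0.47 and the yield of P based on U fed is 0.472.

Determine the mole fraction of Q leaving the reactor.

0.238

Conversion of U: U consumed = 2ξ₁ = 0.47 × 196 → ξ₁ = 46.06 kmol/h.
Yield of P: 3ξ₂ / 196 = 0.472 → ξ₂ = 30.84 kmol/h.
Outlet amounts (n = n₀ + Σ ν·ξ):
  U: 196 − 2(46.06) = 103.9
  Q: 0 + 2(46.06) − 1(30.84) = 61.28
  P: 0 + 3(30.84) = 92.51
Total out = 257.7 kmol/h; y_Q = 61.28 / 257.7 = 0.2378.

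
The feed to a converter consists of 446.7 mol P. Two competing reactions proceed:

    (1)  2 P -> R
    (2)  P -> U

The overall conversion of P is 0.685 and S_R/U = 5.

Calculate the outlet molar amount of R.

Conversion of P: P consumed = 0.685 × 446.7 = 306 mol = 2ξ₁ + 1ξ₂.
Selectivity: 1ξ₁ / (1ξ₂) = 5 → ξ₁ = 5 ξ₂.
Substitute: (2·5 + 1) ξ₂ = 306 → ξ₂ = 27.82 mol, ξ₁ = 139.1 mol.
Outlet amounts (n = n₀ + Σ ν·ξ):
  P: 446.7 − 2(139.1) − 1(27.82) = 140.7
  R: 0 + 1(139.1) = 139.1
  U: 0 + 1(27.82) = 27.82

139 mol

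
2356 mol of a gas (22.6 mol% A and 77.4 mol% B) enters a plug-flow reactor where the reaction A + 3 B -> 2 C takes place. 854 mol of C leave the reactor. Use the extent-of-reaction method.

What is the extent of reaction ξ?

ξ = 427 mol

For C: n = n₀ + 2ξ → 854 = 0 + 2ξ, giving ξ = 427 mol.
Outlet amounts (n = n₀ + ν ξ):
  A: 532.5 − 1(427) = 105.5
  B: 1824 − 3(427) = 542.5
  C: 0 + 2(427) = 854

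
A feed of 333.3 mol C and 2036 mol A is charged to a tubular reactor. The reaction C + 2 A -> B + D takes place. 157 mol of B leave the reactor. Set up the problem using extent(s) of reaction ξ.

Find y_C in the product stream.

For B: n = n₀ + 1ξ → 157 = 0 + 1ξ, giving ξ = 157 mol.
Outlet amounts (n = n₀ + ν ξ):
  C: 333.3 − 1(157) = 176.3
  A: 2036 − 2(157) = 1722
  B: 0 + 1(157) = 157
  D: 0 + 1(157) = 157
Total out = 2212 mol; y_C = 176.3 / 2212 = 0.07969.

0.0797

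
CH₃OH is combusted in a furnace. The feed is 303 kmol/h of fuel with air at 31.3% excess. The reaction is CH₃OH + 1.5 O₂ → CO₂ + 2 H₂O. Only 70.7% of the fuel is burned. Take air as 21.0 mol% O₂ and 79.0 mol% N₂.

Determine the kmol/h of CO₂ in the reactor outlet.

214 kmol/h

Stoichiometric O₂ = 1.5 × 303 = 454.5 kmol/h; O₂ fed = 454.5 × 1.313 = 596.8 kmol/h.
N₂ fed = 596.8 × 79/21 = 2245 kmol/h.
Fuel reacted = 0.707 × 303 → ξ = 214.2 kmol/h.
Outlet (n = n₀ + ν ξ):
  CH₃OH: 303 − 1(214.2) = 88.78
  O₂: 596.8 − 1.5(214.2) = 275.4
  N₂: 2245 (inert)
  CO₂: 0 + 1(214.2) = 214.2
  H₂O: 0 + 2(214.2) = 428.4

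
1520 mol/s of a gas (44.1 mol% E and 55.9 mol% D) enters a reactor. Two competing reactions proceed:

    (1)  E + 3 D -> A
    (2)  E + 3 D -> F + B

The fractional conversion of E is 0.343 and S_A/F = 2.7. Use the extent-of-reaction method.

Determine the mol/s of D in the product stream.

Conversion of E: E consumed = 0.343 × 670.3 = 229.9 mol/s = 1ξ₁ + 1ξ₂.
Selectivity: 1ξ₁ / (1ξ₂) = 2.7 → ξ₁ = 2.7 ξ₂.
Substitute: (1·2.7 + 1) ξ₂ = 229.9 → ξ₂ = 62.14 mol/s, ξ₁ = 167.8 mol/s.
Outlet amounts (n = n₀ + Σ ν·ξ):
  E: 670.3 − 1(167.8) − 1(62.14) = 440.4
  D: 849.7 − 3(167.8) − 3(62.14) = 159.9
  A: 0 + 1(167.8) = 167.8
  F: 0 + 1(62.14) = 62.14
  B: 0 + 1(62.14) = 62.14

160 mol/s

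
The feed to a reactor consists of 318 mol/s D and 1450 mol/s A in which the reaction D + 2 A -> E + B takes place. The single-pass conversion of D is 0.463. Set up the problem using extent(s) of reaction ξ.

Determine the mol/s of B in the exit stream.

147 mol/s

D reacted = 0.463 × 318 = 147.2 mol/s; ν_D = −1, so ξ = 147.2/1 = 147.2 mol/s.
Outlet amounts (n = n₀ + ν ξ):
  D: 318 − 1(147.2) = 170.8
  A: 1450 − 2(147.2) = 1156
  E: 0 + 1(147.2) = 147.2
  B: 0 + 1(147.2) = 147.2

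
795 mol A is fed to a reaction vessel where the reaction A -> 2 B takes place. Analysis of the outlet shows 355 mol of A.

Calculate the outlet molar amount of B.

880 mol

For A: n = n₀ − 1ξ → 355 = 795 − 1ξ, giving ξ = 440 mol.
Outlet amounts (n = n₀ + ν ξ):
  A: 795 − 1(440) = 355
  B: 0 + 2(440) = 880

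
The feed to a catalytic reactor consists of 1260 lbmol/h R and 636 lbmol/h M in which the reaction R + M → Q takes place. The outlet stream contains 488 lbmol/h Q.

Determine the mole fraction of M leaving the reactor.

0.105

For Q: n = n₀ + 1ξ → 488 = 0 + 1ξ, giving ξ = 488 lbmol/h.
Outlet amounts (n = n₀ + ν ξ):
  R: 1260 − 1(488) = 772
  M: 636 − 1(488) = 148
  Q: 0 + 1(488) = 488
Total out = 1408 lbmol/h; y_M = 148 / 1408 = 0.1051.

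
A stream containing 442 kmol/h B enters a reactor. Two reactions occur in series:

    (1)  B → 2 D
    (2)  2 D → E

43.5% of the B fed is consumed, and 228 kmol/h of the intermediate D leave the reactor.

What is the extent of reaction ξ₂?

Conversion of B: B consumed = 1ξ₁ = 0.435 × 442 → ξ₁ = 192.3 kmol/h.
D balance: n_D = 0 + 2ξ₁ − 2ξ₂ = 228 → ξ₂ = (2·192.3 − 228)/2 = 78.27 kmol/h.
Outlet amounts (n = n₀ + Σ ν·ξ):
  B: 442 − 1(192.3) = 249.7
  D: 0 + 2(192.3) − 2(78.27) = 228
  E: 0 + 1(78.27) = 78.27

ξ₂ = 78.3 kmol/h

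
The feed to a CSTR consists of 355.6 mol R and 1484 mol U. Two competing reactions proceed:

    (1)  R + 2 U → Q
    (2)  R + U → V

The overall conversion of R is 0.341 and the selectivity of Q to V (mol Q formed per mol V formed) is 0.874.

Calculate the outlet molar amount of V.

Conversion of R: R consumed = 0.341 × 355.6 = 121.3 mol = 1ξ₁ + 1ξ₂.
Selectivity: 1ξ₁ / (1ξ₂) = 0.874 → ξ₁ = 0.874 ξ₂.
Substitute: (1·0.874 + 1) ξ₂ = 121.3 → ξ₂ = 64.71 mol, ξ₁ = 56.55 mol.
Outlet amounts (n = n₀ + Σ ν·ξ):
  R: 355.6 − 1(56.55) − 1(64.71) = 234.3
  U: 1484 − 2(56.55) − 1(64.71) = 1306
  Q: 0 + 1(56.55) = 56.55
  V: 0 + 1(64.71) = 64.71

64.7 mol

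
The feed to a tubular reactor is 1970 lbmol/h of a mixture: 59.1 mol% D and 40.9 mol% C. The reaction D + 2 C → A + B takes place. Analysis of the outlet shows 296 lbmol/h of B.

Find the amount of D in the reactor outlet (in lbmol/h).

For B: n = n₀ + 1ξ → 296 = 0 + 1ξ, giving ξ = 296 lbmol/h.
Outlet amounts (n = n₀ + ν ξ):
  D: 1164 − 1(296) = 868.3
  C: 805.7 − 2(296) = 213.7
  A: 0 + 1(296) = 296
  B: 0 + 1(296) = 296

868 lbmol/h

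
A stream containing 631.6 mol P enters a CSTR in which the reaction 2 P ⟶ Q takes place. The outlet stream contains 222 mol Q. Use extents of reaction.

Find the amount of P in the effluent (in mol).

For Q: n = n₀ + 1ξ → 222 = 0 + 1ξ, giving ξ = 222 mol.
Outlet amounts (n = n₀ + ν ξ):
  P: 631.6 − 2(222) = 187.6
  Q: 0 + 1(222) = 222

188 mol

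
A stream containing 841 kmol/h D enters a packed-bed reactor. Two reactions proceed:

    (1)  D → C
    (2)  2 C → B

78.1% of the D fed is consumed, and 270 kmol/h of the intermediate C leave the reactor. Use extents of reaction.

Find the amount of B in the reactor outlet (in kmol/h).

193 kmol/h

Conversion of D: D consumed = 1ξ₁ = 0.781 × 841 → ξ₁ = 656.8 kmol/h.
C balance: n_C = 0 + 1ξ₁ − 2ξ₂ = 270 → ξ₂ = (1·656.8 − 270)/2 = 193.4 kmol/h.
Outlet amounts (n = n₀ + Σ ν·ξ):
  D: 841 − 1(656.8) = 184.2
  C: 0 + 1(656.8) − 2(193.4) = 270
  B: 0 + 1(193.4) = 193.4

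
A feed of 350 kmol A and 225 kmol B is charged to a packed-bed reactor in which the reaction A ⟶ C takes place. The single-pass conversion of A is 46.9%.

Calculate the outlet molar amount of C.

164 kmol

A reacted = 0.469 × 350 = 164.1 kmol; ν_A = −1, so ξ = 164.1/1 = 164.1 kmol.
Outlet amounts (n = n₀ + ν ξ):
  A: 350 − 1(164.1) = 185.9
  C: 0 + 1(164.1) = 164.1
  B: 225 (inert)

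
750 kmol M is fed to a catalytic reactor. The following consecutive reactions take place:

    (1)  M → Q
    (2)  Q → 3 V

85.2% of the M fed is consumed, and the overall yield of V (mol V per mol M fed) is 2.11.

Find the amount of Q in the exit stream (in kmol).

Conversion of M: M consumed = 1ξ₁ = 0.852 × 750 → ξ₁ = 639 kmol.
Yield of V: 3ξ₂ / 750 = 2.11 → ξ₂ = 527.5 kmol.
Outlet amounts (n = n₀ + Σ ν·ξ):
  M: 750 − 1(639) = 111
  Q: 0 + 1(639) − 1(527.5) = 111.5
  V: 0 + 3(527.5) = 1582

112 kmol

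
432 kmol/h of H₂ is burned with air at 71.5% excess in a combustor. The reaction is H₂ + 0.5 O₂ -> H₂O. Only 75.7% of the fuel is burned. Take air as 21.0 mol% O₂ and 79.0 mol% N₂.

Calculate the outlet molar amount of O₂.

Stoichiometric O₂ = 0.5 × 432 = 216 kmol/h; O₂ fed = 216 × 1.715 = 370.4 kmol/h.
N₂ fed = 370.4 × 79/21 = 1394 kmol/h.
Fuel reacted = 0.757 × 432 → ξ = 327 kmol/h.
Outlet (n = n₀ + ν ξ):
  H₂: 432 − 1(327) = 105
  O₂: 370.4 − 0.5(327) = 206.9
  N₂: 1394 (inert)
  H₂O: 0 + 1(327) = 327

207 kmol/h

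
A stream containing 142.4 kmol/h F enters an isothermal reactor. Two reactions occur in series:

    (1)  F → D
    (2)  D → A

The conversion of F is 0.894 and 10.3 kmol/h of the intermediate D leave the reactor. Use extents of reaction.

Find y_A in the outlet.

Conversion of F: F consumed = 1ξ₁ = 0.894 × 142.4 → ξ₁ = 127.3 kmol/h.
D balance: n_D = 0 + 1ξ₁ − 1ξ₂ = 10.3 → ξ₂ = (1·127.3 − 10.3)/1 = 117 kmol/h.
Outlet amounts (n = n₀ + Σ ν·ξ):
  F: 142.4 − 1(127.3) = 15.09
  D: 0 + 1(127.3) − 1(117) = 10.3
  A: 0 + 1(117) = 117
Total out = 142.4 kmol/h; y_A = 117 / 142.4 = 0.8217.

0.822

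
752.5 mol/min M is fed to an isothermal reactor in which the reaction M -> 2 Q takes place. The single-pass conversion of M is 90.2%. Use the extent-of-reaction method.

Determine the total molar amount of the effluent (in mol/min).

1430 mol/min

M reacted = 0.902 × 752.5 = 678.8 mol/min; ν_M = −1, so ξ = 678.8/1 = 678.8 mol/min.
Outlet amounts (n = n₀ + ν ξ):
  M: 752.5 − 1(678.8) = 73.75
  Q: 0 + 2(678.8) = 1358
Total out = 73.75 + 1358 = 1431 mol/min.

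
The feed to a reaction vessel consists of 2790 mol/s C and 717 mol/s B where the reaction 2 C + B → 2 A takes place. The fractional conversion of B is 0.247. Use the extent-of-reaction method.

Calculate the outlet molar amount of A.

354 mol/s

B reacted = 0.247 × 717 = 177.1 mol/s; ν_B = −1, so ξ = 177.1/1 = 177.1 mol/s.
Outlet amounts (n = n₀ + ν ξ):
  C: 2790 − 2(177.1) = 2436
  B: 717 − 1(177.1) = 539.9
  A: 0 + 2(177.1) = 354.2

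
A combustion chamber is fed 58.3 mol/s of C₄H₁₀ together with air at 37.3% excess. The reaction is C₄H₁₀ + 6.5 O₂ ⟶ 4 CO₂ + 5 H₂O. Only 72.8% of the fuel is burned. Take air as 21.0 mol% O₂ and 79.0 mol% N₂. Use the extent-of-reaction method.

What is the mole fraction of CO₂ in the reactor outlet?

0.0653

Stoichiometric O₂ = 6.5 × 58.3 = 378.9 mol/s; O₂ fed = 378.9 × 1.373 = 520.3 mol/s.
N₂ fed = 520.3 × 79/21 = 1957 mol/s.
Fuel reacted = 0.728 × 58.3 → ξ = 42.44 mol/s.
Outlet (n = n₀ + ν ξ):
  C₄H₁₀: 58.3 − 1(42.44) = 15.86
  O₂: 520.3 − 6.5(42.44) = 244.4
  N₂: 1957 (inert)
  CO₂: 0 + 4(42.44) = 169.8
  H₂O: 0 + 5(42.44) = 212.2
Total out = 2600 mol/s; y_CO₂ = 169.8 / 2600 = 0.06531.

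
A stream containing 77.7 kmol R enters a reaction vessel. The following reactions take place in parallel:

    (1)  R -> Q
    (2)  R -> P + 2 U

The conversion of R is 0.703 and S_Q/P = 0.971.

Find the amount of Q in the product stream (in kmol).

Conversion of R: R consumed = 0.703 × 77.7 = 54.62 kmol = 1ξ₁ + 1ξ₂.
Selectivity: 1ξ₁ / (1ξ₂) = 0.971 → ξ₁ = 0.971 ξ₂.
Substitute: (1·0.971 + 1) ξ₂ = 54.62 → ξ₂ = 27.71 kmol, ξ₁ = 26.91 kmol.
Outlet amounts (n = n₀ + Σ ν·ξ):
  R: 77.7 − 1(26.91) − 1(27.71) = 23.08
  Q: 0 + 1(26.91) = 26.91
  P: 0 + 1(27.71) = 27.71
  U: 0 + 2(27.71) = 55.43

26.9 kmol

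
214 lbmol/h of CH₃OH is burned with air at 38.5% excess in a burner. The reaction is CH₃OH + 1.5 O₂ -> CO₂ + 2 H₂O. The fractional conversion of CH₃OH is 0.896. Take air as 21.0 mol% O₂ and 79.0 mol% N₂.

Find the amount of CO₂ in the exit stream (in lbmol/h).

Stoichiometric O₂ = 1.5 × 214 = 321 lbmol/h; O₂ fed = 321 × 1.385 = 444.6 lbmol/h.
N₂ fed = 444.6 × 79/21 = 1672 lbmol/h.
Fuel reacted = 0.896 × 214 → ξ = 191.7 lbmol/h.
Outlet (n = n₀ + ν ξ):
  CH₃OH: 214 − 1(191.7) = 22.26
  O₂: 444.6 − 1.5(191.7) = 157
  N₂: 1672 (inert)
  CO₂: 0 + 1(191.7) = 191.7
  H₂O: 0 + 2(191.7) = 383.5

192 lbmol/h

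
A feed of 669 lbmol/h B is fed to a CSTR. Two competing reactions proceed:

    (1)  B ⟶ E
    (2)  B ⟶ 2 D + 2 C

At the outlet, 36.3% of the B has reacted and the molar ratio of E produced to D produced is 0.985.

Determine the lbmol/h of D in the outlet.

Conversion of B: B consumed = 0.363 × 669 = 242.8 lbmol/h = 1ξ₁ + 1ξ₂.
Selectivity: 1ξ₁ / (2ξ₂) = 0.985 → ξ₁ = 1.97 ξ₂.
Substitute: (1·1.97 + 1) ξ₂ = 242.8 → ξ₂ = 81.77 lbmol/h, ξ₁ = 161.1 lbmol/h.
Outlet amounts (n = n₀ + Σ ν·ξ):
  B: 669 − 1(161.1) − 1(81.77) = 426.2
  E: 0 + 1(161.1) = 161.1
  D: 0 + 2(81.77) = 163.5
  C: 0 + 2(81.77) = 163.5

164 lbmol/h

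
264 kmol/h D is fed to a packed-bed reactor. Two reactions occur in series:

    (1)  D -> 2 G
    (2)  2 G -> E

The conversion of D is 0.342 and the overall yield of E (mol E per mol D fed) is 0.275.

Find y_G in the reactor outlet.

0.126

Conversion of D: D consumed = 1ξ₁ = 0.342 × 264 → ξ₁ = 90.29 kmol/h.
Yield of E: 1ξ₂ / 264 = 0.275 → ξ₂ = 72.6 kmol/h.
Outlet amounts (n = n₀ + Σ ν·ξ):
  D: 264 − 1(90.29) = 173.7
  G: 0 + 2(90.29) − 2(72.6) = 35.38
  E: 0 + 1(72.6) = 72.6
Total out = 281.7 kmol/h; y_G = 35.38 / 281.7 = 0.1256.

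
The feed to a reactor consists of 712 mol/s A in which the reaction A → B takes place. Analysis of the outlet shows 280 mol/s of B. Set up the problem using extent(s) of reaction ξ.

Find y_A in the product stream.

0.607

For B: n = n₀ + 1ξ → 280 = 0 + 1ξ, giving ξ = 280 mol/s.
Outlet amounts (n = n₀ + ν ξ):
  A: 712 − 1(280) = 432
  B: 0 + 1(280) = 280
Total out = 712 mol/s; y_A = 432 / 712 = 0.6067.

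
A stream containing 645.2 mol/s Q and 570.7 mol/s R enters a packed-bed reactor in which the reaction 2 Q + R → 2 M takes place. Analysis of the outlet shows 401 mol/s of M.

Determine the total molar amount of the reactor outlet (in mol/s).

1020 mol/s

For M: n = n₀ + 2ξ → 401 = 0 + 2ξ, giving ξ = 200.5 mol/s.
Outlet amounts (n = n₀ + ν ξ):
  Q: 645.2 − 2(200.5) = 244.2
  R: 570.7 − 1(200.5) = 370.2
  M: 0 + 2(200.5) = 401
Total out = 244.2 + 370.2 + 401 = 1015 mol/s.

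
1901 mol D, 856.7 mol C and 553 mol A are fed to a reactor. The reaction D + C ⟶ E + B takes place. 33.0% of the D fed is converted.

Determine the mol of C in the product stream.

D reacted = 0.33 × 1901 = 627.3 mol; ν_D = −1, so ξ = 627.3/1 = 627.3 mol.
Outlet amounts (n = n₀ + ν ξ):
  D: 1901 − 1(627.3) = 1274
  C: 856.7 − 1(627.3) = 229.4
  E: 0 + 1(627.3) = 627.3
  B: 0 + 1(627.3) = 627.3
  A: 553 (inert)

229 mol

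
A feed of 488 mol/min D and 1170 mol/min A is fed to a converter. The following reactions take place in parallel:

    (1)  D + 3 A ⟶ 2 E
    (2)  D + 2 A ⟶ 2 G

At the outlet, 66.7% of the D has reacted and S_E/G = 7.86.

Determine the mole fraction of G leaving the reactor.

0.0704

Conversion of D: D consumed = 0.667 × 488 = 325.5 mol/min = 1ξ₁ + 1ξ₂.
Selectivity: 2ξ₁ / (2ξ₂) = 7.86 → ξ₁ = 7.86 ξ₂.
Substitute: (1·7.86 + 1) ξ₂ = 325.5 → ξ₂ = 36.74 mol/min, ξ₁ = 288.8 mol/min.
Outlet amounts (n = n₀ + Σ ν·ξ):
  D: 488 − 1(288.8) − 1(36.74) = 162.5
  A: 1170 − 3(288.8) − 2(36.74) = 230.2
  E: 0 + 2(288.8) = 577.5
  G: 0 + 2(36.74) = 73.48
Total out = 1044 mol/min; y_G = 73.48 / 1044 = 0.0704.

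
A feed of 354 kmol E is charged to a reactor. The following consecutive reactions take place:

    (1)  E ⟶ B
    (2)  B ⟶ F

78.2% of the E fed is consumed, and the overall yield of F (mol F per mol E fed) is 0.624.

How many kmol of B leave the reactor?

Conversion of E: E consumed = 1ξ₁ = 0.782 × 354 → ξ₁ = 276.8 kmol.
Yield of F: 1ξ₂ / 354 = 0.624 → ξ₂ = 220.9 kmol.
Outlet amounts (n = n₀ + Σ ν·ξ):
  E: 354 − 1(276.8) = 77.17
  B: 0 + 1(276.8) − 1(220.9) = 55.93
  F: 0 + 1(220.9) = 220.9

55.9 kmol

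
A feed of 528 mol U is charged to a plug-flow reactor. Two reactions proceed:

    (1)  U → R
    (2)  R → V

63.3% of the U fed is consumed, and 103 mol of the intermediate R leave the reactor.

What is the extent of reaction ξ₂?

Conversion of U: U consumed = 1ξ₁ = 0.633 × 528 → ξ₁ = 334.2 mol.
R balance: n_R = 0 + 1ξ₁ − 1ξ₂ = 103 → ξ₂ = (1·334.2 − 103)/1 = 231.2 mol.
Outlet amounts (n = n₀ + Σ ν·ξ):
  U: 528 − 1(334.2) = 193.8
  R: 0 + 1(334.2) − 1(231.2) = 103
  V: 0 + 1(231.2) = 231.2

ξ₂ = 231 mol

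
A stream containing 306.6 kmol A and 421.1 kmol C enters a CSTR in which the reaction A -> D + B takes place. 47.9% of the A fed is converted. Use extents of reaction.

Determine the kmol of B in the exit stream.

147 kmol

A reacted = 0.479 × 306.6 = 146.9 kmol; ν_A = −1, so ξ = 146.9/1 = 146.9 kmol.
Outlet amounts (n = n₀ + ν ξ):
  A: 306.6 − 1(146.9) = 159.7
  D: 0 + 1(146.9) = 146.9
  B: 0 + 1(146.9) = 146.9
  C: 421.1 (inert)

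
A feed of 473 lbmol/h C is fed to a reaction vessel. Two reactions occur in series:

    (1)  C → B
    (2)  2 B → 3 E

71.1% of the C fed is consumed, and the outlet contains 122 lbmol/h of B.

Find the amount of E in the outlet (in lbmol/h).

Conversion of C: C consumed = 1ξ₁ = 0.711 × 473 → ξ₁ = 336.3 lbmol/h.
B balance: n_B = 0 + 1ξ₁ − 2ξ₂ = 122 → ξ₂ = (1·336.3 − 122)/2 = 107.2 lbmol/h.
Outlet amounts (n = n₀ + Σ ν·ξ):
  C: 473 − 1(336.3) = 136.7
  B: 0 + 1(336.3) − 2(107.2) = 122
  E: 0 + 3(107.2) = 321.5

321 lbmol/h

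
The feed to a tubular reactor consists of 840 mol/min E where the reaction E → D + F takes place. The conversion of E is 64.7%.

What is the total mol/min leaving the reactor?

1380 mol/min

E reacted = 0.647 × 840 = 543.5 mol/min; ν_E = −1, so ξ = 543.5/1 = 543.5 mol/min.
Outlet amounts (n = n₀ + ν ξ):
  E: 840 − 1(543.5) = 296.5
  D: 0 + 1(543.5) = 543.5
  F: 0 + 1(543.5) = 543.5
Total out = 296.5 + 543.5 + 543.5 = 1383 mol/min.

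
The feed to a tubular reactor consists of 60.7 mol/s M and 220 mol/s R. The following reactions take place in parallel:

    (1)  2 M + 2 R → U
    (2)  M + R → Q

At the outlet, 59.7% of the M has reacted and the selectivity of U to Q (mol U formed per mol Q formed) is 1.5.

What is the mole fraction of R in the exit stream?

Conversion of M: M consumed = 0.597 × 60.7 = 36.24 mol/s = 2ξ₁ + 1ξ₂.
Selectivity: 1ξ₁ / (1ξ₂) = 1.5 → ξ₁ = 1.5 ξ₂.
Substitute: (2·1.5 + 1) ξ₂ = 36.24 → ξ₂ = 9.059 mol/s, ξ₁ = 13.59 mol/s.
Outlet amounts (n = n₀ + Σ ν·ξ):
  M: 60.7 − 2(13.59) − 1(9.059) = 24.46
  R: 220 − 2(13.59) − 1(9.059) = 183.8
  U: 0 + 1(13.59) = 13.59
  Q: 0 + 1(9.059) = 9.059
Total out = 230.9 mol/s; y_R = 183.8 / 230.9 = 0.7959.

0.796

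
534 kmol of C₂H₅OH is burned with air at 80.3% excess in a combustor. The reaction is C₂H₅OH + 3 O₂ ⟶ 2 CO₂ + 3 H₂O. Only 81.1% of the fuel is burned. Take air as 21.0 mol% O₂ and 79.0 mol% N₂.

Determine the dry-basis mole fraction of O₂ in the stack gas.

Stoichiometric O₂ = 3 × 534 = 1602 kmol; O₂ fed = 1602 × 1.803 = 2888 kmol.
N₂ fed = 2888 × 79/21 = 10870 kmol.
Fuel reacted = 0.811 × 534 → ξ = 433.1 kmol.
Outlet (n = n₀ + ν ξ):
  C₂H₅OH: 534 − 1(433.1) = 100.9
  O₂: 2888 − 3(433.1) = 1589
  N₂: 10870 (inert)
  CO₂: 0 + 2(433.1) = 866.1
  H₂O: 0 + 3(433.1) = 1299
Dry total = 13420 kmol; y_O₂ (dry) = 1589 / 13420 = 0.1184.

0.118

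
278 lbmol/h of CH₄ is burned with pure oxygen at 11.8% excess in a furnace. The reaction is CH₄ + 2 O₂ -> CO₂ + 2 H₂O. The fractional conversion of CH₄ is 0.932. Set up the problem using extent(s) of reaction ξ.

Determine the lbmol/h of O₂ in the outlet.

103 lbmol/h

Stoichiometric O₂ = 2 × 278 = 556 lbmol/h; O₂ fed = 556 × 1.118 = 621.6 lbmol/h.
Fuel reacted = 0.932 × 278 → ξ = 259.1 lbmol/h.
Outlet (n = n₀ + ν ξ):
  CH₄: 278 − 1(259.1) = 18.9
  O₂: 621.6 − 2(259.1) = 103.4
  CO₂: 0 + 1(259.1) = 259.1
  H₂O: 0 + 2(259.1) = 518.2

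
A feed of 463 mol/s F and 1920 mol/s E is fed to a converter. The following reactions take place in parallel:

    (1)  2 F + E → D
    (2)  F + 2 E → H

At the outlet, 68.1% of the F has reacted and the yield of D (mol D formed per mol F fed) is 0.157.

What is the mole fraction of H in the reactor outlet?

0.0895

Yield of D: 1ξ₁ / 463 = 0.157 → ξ₁ = 72.69 mol/s.
Conversion of F: 2ξ₁ + 1ξ₂ = 0.681 × 463 = 315.3 → ξ₂ = 169.9 mol/s.
Outlet amounts (n = n₀ + Σ ν·ξ):
  F: 463 − 2(72.69) − 1(169.9) = 147.7
  E: 1920 − 1(72.69) − 2(169.9) = 1507
  D: 0 + 1(72.69) = 72.69
  H: 0 + 1(169.9) = 169.9
Total out = 1898 mol/s; y_H = 169.9 / 1898 = 0.08954.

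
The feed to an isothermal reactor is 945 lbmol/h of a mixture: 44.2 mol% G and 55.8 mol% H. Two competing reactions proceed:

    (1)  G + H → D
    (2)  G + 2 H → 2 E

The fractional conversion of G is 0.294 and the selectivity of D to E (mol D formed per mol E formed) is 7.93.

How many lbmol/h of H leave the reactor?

Conversion of G: G consumed = 0.294 × 417.7 = 122.8 lbmol/h = 1ξ₁ + 1ξ₂.
Selectivity: 1ξ₁ / (2ξ₂) = 7.93 → ξ₁ = 15.86 ξ₂.
Substitute: (1·15.86 + 1) ξ₂ = 122.8 → ξ₂ = 7.284 lbmol/h, ξ₁ = 115.5 lbmol/h.
Outlet amounts (n = n₀ + Σ ν·ξ):
  G: 417.7 − 1(115.5) − 1(7.284) = 294.9
  H: 527.3 − 1(115.5) − 2(7.284) = 397.2
  D: 0 + 1(115.5) = 115.5
  E: 0 + 2(7.284) = 14.57

397 lbmol/h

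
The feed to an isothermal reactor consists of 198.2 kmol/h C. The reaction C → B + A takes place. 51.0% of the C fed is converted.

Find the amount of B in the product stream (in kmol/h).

101 kmol/h

C reacted = 0.51 × 198.2 = 101.1 kmol/h; ν_C = −1, so ξ = 101.1/1 = 101.1 kmol/h.
Outlet amounts (n = n₀ + ν ξ):
  C: 198.2 − 1(101.1) = 97.12
  B: 0 + 1(101.1) = 101.1
  A: 0 + 1(101.1) = 101.1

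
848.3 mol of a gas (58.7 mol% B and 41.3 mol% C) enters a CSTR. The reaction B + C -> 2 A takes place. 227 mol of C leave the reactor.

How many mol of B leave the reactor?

For C: n = n₀ − 1ξ → 227 = 350.3 − 1ξ, giving ξ = 123.3 mol.
Outlet amounts (n = n₀ + ν ξ):
  B: 498 − 1(123.3) = 374.6
  C: 350.3 − 1(123.3) = 227
  A: 0 + 2(123.3) = 246.7

375 mol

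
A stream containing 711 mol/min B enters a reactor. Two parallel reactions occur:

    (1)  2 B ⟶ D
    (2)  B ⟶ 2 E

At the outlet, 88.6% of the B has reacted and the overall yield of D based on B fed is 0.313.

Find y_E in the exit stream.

0.549

Yield of D: 1ξ₁ / 711 = 0.313 → ξ₁ = 222.5 mol/min.
Conversion of B: 2ξ₁ + 1ξ₂ = 0.886 × 711 = 629.9 → ξ₂ = 184.9 mol/min.
Outlet amounts (n = n₀ + Σ ν·ξ):
  B: 711 − 2(222.5) − 1(184.9) = 81.05
  D: 0 + 1(222.5) = 222.5
  E: 0 + 2(184.9) = 369.7
Total out = 673.3 mol/min; y_E = 369.7 / 673.3 = 0.5491.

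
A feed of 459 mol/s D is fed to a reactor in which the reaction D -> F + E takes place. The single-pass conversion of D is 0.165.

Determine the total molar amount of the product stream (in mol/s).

D reacted = 0.165 × 459 = 75.73 mol/s; ν_D = −1, so ξ = 75.73/1 = 75.73 mol/s.
Outlet amounts (n = n₀ + ν ξ):
  D: 459 − 1(75.73) = 383.3
  F: 0 + 1(75.73) = 75.73
  E: 0 + 1(75.73) = 75.73
Total out = 383.3 + 75.73 + 75.73 = 534.7 mol/s.

535 mol/s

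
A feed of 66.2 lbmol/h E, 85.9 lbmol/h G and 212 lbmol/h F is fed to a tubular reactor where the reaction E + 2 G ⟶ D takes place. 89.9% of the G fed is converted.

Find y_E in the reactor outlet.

0.0962

G reacted = 0.899 × 85.9 = 77.22 lbmol/h; ν_G = −2, so ξ = 77.22/2 = 38.61 lbmol/h.
Outlet amounts (n = n₀ + ν ξ):
  E: 66.2 − 1(38.61) = 27.59
  G: 85.9 − 2(38.61) = 8.676
  D: 0 + 1(38.61) = 38.61
  F: 212 (inert)
Total out = 286.9 lbmol/h; y_E = 27.59 / 286.9 = 0.09617.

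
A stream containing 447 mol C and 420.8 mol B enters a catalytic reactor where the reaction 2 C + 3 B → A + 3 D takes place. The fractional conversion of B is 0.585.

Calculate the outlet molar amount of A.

B reacted = 0.585 × 420.8 = 246.2 mol; ν_B = −3, so ξ = 246.2/3 = 82.06 mol.
Outlet amounts (n = n₀ + ν ξ):
  C: 447 − 2(82.06) = 282.9
  B: 420.8 − 3(82.06) = 174.6
  A: 0 + 1(82.06) = 82.06
  D: 0 + 3(82.06) = 246.2

82.1 mol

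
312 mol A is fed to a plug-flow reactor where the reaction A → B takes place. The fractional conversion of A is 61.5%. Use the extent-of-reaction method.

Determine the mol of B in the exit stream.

192 mol

A reacted = 0.615 × 312 = 191.9 mol; ν_A = −1, so ξ = 191.9/1 = 191.9 mol.
Outlet amounts (n = n₀ + ν ξ):
  A: 312 − 1(191.9) = 120.1
  B: 0 + 1(191.9) = 191.9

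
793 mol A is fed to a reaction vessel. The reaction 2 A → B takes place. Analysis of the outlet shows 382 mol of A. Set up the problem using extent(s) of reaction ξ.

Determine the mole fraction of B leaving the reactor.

For A: n = n₀ − 2ξ → 382 = 793 − 2ξ, giving ξ = 205.5 mol.
Outlet amounts (n = n₀ + ν ξ):
  A: 793 − 2(205.5) = 382
  B: 0 + 1(205.5) = 205.5
Total out = 587.5 mol; y_B = 205.5 / 587.5 = 0.3498.

0.35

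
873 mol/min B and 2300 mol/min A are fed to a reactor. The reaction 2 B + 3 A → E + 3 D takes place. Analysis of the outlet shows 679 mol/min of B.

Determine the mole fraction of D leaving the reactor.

For B: n = n₀ − 2ξ → 679 = 873 − 2ξ, giving ξ = 97 mol/min.
Outlet amounts (n = n₀ + ν ξ):
  B: 873 − 2(97) = 679
  A: 2300 − 3(97) = 2009
  E: 0 + 1(97) = 97
  D: 0 + 3(97) = 291
Total out = 3076 mol/min; y_D = 291 / 3076 = 0.0946.

0.0946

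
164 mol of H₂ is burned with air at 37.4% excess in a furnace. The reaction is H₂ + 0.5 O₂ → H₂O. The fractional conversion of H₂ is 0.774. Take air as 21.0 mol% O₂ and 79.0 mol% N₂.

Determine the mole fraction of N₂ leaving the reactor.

Stoichiometric O₂ = 0.5 × 164 = 82 mol; O₂ fed = 82 × 1.374 = 112.7 mol.
N₂ fed = 112.7 × 79/21 = 423.8 mol.
Fuel reacted = 0.774 × 164 → ξ = 126.9 mol.
Outlet (n = n₀ + ν ξ):
  H₂: 164 − 1(126.9) = 37.06
  O₂: 112.7 − 0.5(126.9) = 49.2
  N₂: 423.8 (inert)
  H₂O: 0 + 1(126.9) = 126.9
Total out = 637 mol; y_N₂ = 423.8 / 637 = 0.6653.

0.665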